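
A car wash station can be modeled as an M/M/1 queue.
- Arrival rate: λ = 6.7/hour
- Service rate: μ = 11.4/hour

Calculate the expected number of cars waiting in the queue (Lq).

ρ = λ/μ = 6.7/11.4 = 0.5877
For M/M/1: Lq = λ²/(μ(μ-λ))
Lq = 44.89/(11.4 × 4.70)
Lq = 0.8378 cars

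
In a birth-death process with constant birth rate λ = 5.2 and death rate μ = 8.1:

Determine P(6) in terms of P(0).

For constant rates: P(n)/P(0) = (λ/μ)^n
P(6)/P(0) = (5.2/8.1)^6 = 0.64198^6 = 0.07000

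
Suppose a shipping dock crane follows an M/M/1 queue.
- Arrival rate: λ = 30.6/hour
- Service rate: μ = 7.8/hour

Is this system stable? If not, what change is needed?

Stability requires ρ = λ/(cμ) < 1
ρ = 30.6/(1 × 7.8) = 30.6/7.80 = 3.9231
Since 3.9231 ≥ 1, the system is UNSTABLE.
Queue grows without bound. Need μ > λ = 30.6.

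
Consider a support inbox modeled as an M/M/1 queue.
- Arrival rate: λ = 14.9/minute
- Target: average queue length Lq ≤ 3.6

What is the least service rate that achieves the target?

For M/M/1: Lq = λ²/(μ(μ-λ))
Need Lq ≤ 3.6, i.e. μ(μ-λ) ≥ λ²/3.6
μ² - 14.9μ - 222.01/3.6 ≥ 0  →  μ² - 14.9μ - 61.66944 ≥ 0
Quadratic formula (positive root): μ = [λ + √(λ² + 4×61.66944)]/2
Discriminant: 222.01 + 4×61.66944 = 468.6878, √468.6878 = 21.6492
μ ≥ (14.9 + 21.6492)/2 = 18.2746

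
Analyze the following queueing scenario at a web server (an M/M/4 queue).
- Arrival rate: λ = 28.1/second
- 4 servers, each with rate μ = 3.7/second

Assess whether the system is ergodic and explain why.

Stability requires ρ = λ/(cμ) < 1
ρ = 28.1/(4 × 3.7) = 28.1/14.80 = 1.8986
Since 1.8986 ≥ 1, the system is UNSTABLE.
Need c > λ/μ = 28.1/3.7 = 7.59.
Minimum servers needed: c = 8.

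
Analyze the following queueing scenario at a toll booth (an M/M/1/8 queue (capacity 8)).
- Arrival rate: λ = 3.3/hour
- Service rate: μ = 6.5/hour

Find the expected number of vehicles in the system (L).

ρ = λ/μ = 3.3/6.5 = 0.50769
P₀ = (1-ρ)/(1-ρ^(K+1)) = (1-0.50769)/(1-0.50769^9) = 0.4923/0.9978 = 0.4934
P_K = P₀×ρ^K = 0.4934 × 0.50769^8 = 0.4934 × 0.004414 = 0.002178
L = ρ[1 - (K+1)ρ^K + Kρ^(K+1)] / [(1-ρ)(1-ρ^(K+1))]
L = 0.50769 × (1 - 9×0.004414 + 8×0.002241) / ((1 - 0.50769) × (1 - 0.002241)) = 1.0110 vehicles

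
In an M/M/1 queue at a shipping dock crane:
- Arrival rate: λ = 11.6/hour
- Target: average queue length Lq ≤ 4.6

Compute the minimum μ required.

For M/M/1: Lq = λ²/(μ(μ-λ))
Need Lq ≤ 4.6, i.e. μ(μ-λ) ≥ λ²/4.6
μ² - 11.6μ - 134.56/4.6 ≥ 0  →  μ² - 11.6μ - 29.25217 ≥ 0
Quadratic formula (positive root): μ = [λ + √(λ² + 4×29.25217)]/2
Discriminant: 134.56 + 4×29.25217 = 251.5687, √251.5687 = 15.8609
μ ≥ (11.6 + 15.8609)/2 = 13.7305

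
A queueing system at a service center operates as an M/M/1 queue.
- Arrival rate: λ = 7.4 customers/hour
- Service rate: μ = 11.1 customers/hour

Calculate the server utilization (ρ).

Server utilization: ρ = λ/μ
ρ = 7.4/11.1 = 0.6667
The server is busy 66.67% of the time.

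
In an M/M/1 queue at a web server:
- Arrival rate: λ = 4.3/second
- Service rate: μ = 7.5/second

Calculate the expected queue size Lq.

ρ = λ/μ = 4.3/7.5 = 0.5733
For M/M/1: Lq = λ²/(μ(μ-λ))
Lq = 18.49/(7.5 × 3.20)
Lq = 0.7704 requests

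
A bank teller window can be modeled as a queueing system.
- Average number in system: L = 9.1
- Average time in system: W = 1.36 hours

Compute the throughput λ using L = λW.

Little's Law: L = λW, so λ = L/W
λ = 9.1/1.36 = 6.6912 transactions/hour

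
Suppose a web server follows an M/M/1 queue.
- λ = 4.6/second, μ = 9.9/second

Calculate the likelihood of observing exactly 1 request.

ρ = λ/μ = 4.6/9.9 = 0.46465
P(n) = (1-ρ)ρⁿ
P(1) = (1-0.46465) × 0.46465^1
P(1) = 0.5353 × 0.4647
P(1) = 0.2488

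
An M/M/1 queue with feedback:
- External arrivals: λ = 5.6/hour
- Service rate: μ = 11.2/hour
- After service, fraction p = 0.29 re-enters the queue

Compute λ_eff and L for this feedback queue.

Effective arrival rate: λ_eff = λ/(1-p) = 5.6/(1-0.29) = 5.6/0.71 = 7.887324
ρ = λ_eff/μ = 7.887324/11.2 = 0.70423
L = ρ/(1-ρ) = 0.70423/(1-0.70423) = 2.3810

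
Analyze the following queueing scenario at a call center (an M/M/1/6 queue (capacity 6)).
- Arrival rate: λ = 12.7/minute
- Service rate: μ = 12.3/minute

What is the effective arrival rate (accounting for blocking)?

ρ = λ/μ = 12.7/12.3 = 1.03252
P₀ = (1-ρ)/(1-ρ^(K+1)) = (1-1.03252)/(1-1.03252^7) = -0.03252/-0.2511 = 0.1295
P_K = P₀×ρ^K = 0.1295 × 1.03252^6 = 0.1295 × 1.2117 = 0.1569
λ_eff = λ(1-P_K) = 12.7 × (1 - 0.15693) = 12.7 × 0.84307 = 10.7070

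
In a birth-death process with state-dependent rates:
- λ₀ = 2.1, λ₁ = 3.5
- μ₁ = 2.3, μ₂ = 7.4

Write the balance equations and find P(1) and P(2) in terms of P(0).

Balance equations:
State 0: λ₀P₀ = μ₁P₁ → P₁ = (λ₀/μ₁)P₀ = (2.1/2.3)P₀ = 0.9130P₀
State 1: P₂ = (λ₀λ₁)/(μ₁μ₂)P₀ = (2.1×3.5)/(2.3×7.4)P₀ = 0.4318P₀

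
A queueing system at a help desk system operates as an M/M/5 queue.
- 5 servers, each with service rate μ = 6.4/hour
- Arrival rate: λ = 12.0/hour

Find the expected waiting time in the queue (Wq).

Traffic intensity: ρ = λ/(cμ) = 12.0/(5×6.4) = 0.3750
Since ρ = 0.3750 < 1, system is stable.
Offered load a = λ/μ = cρ = 12.0/6.4 = 1.8750
P₀ = [ Σₙ₌₀^4 aⁿ/n! + a^5/(5!(1-ρ)) ]⁻¹
Σ = a^0/0! + a^1/1! + a^2/2! + a^3/3! + a^4/4! = 1.0000 + 1.8750 + 1.7578 + 1.0986 + 0.5150 = 6.2464
a^5/(5!(1-ρ)) = 23.1743/(120 × 0.6250) = 0.3090
P₀ = 1/(6.2464 + 0.3090) = 0.1525
Lq = P₀·a^5·ρ / (5!(1-ρ)²) = 0.15255 × 23.1743 × 0.37500 / (120 × 0.39062) = 0.02828
Wq = Lq/λ = 0.02828/12.0 = 0.002357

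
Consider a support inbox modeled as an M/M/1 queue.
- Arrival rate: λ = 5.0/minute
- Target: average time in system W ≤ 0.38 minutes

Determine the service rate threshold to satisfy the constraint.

For M/M/1: W = 1/(μ-λ)
Need W ≤ 0.38, so 1/(μ-λ) ≤ 0.38
μ - λ ≥ 1/0.38 = 2.6316
μ ≥ 5.0 + 2.6316 = 7.6316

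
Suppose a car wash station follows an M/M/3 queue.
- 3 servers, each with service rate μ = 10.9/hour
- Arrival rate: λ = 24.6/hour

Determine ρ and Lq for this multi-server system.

Traffic intensity: ρ = λ/(cμ) = 24.6/(3×10.9) = 0.7523
Since ρ = 0.7523 < 1, system is stable.
Offered load a = λ/μ = cρ = 24.6/10.9 = 2.2569
P₀ = [ Σₙ₌₀^2 aⁿ/n! + a^3/(3!(1-ρ)) ]⁻¹
Σ = a^0/0! + a^1/1! + a^2/2! = 1.00000 + 2.25688 + 2.54676 = 5.8036
a^3/(3!(1-ρ)) = 11.4954/(6 × 0.247706) = 7.7346
P₀ = 1/(5.80364 + 7.73459) = 0.07386
Lq = P₀·a^3·ρ / (3!(1-ρ)²) = 0.073865 × 11.4954 × 0.75229 / (6 × 0.061358) = 1.7351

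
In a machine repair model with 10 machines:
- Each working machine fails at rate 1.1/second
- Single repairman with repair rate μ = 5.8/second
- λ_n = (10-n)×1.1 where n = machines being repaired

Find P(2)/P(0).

P(2)/P(0) = ∏_{i=0}^{2-1} λ_i/μ_{i+1}
= (10-0)×1.1/5.8 × (10-1)×1.1/5.8
= 3.2372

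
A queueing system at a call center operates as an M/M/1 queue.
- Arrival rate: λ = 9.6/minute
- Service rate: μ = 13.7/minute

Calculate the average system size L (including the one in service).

ρ = λ/μ = 9.6/13.7 = 0.7007
For M/M/1: L = λ/(μ-λ)
L = 9.6/(13.7-9.6) = 9.6/4.10
L = 2.3415 calls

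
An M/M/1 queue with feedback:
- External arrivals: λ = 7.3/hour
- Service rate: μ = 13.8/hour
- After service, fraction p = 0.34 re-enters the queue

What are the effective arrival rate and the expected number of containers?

Effective arrival rate: λ_eff = λ/(1-p) = 7.3/(1-0.34) = 7.3/0.66 = 11.0606
ρ = λ_eff/μ = 11.0606/13.8 = 0.801493
L = ρ/(1-ρ) = 0.801493/(1-0.801493) = 4.0376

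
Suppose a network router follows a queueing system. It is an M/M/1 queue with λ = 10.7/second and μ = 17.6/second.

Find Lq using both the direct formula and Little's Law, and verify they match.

Method 1 (direct): Lq = λ²/(μ(μ-λ)) = 114.49/(17.6 × 6.90) = 0.9428

Method 2 (Little's Law):
W = 1/(μ-λ) = 1/6.90 = 0.14493
Wq = W - 1/μ = 0.14493 - 0.056818 = 0.08811
Lq = λWq = 10.7 × 0.08811 = 0.9428 ✔ (matches Method 1)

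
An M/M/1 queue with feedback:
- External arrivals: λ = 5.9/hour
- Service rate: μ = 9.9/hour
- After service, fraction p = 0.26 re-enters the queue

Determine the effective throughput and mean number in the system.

Effective arrival rate: λ_eff = λ/(1-p) = 5.9/(1-0.26) = 5.9/0.74 = 7.9730
ρ = λ_eff/μ = 7.9730/9.9 = 0.80535
L = ρ/(1-ρ) = 0.80535/(1-0.80535) = 4.1374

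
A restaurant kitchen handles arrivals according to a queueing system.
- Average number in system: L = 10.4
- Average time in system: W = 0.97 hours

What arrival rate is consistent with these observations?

Little's Law: L = λW, so λ = L/W
λ = 10.4/0.97 = 10.7216 orders/hour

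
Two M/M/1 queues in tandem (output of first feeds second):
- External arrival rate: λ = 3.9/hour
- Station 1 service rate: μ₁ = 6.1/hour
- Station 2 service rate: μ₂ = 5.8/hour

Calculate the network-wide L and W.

By Jackson's theorem, each station behaves as independent M/M/1.
Station 1: ρ₁ = 3.9/6.1 = 0.6393, L₁ = ρ₁/(1-ρ₁) = λ/(μ₁-λ) = 3.9/2.20 = 1.77273
Station 2: ρ₂ = 3.9/5.8 = 0.6724, L₂ = ρ₂/(1-ρ₂) = λ/(μ₂-λ) = 3.9/1.90 = 2.05263
Total: L = L₁ + L₂ = 1.77273 + 2.05263 = 3.8254
W = L/λ = 3.8254/3.9 = 0.9809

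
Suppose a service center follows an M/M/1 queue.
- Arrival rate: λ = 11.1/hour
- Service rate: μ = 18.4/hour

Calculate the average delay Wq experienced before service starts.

First, compute utilization: ρ = λ/μ = 11.1/18.4 = 0.6033
For M/M/1: Wq = λ/(μ(μ-λ))
Wq = 11.1/(18.4 × (18.4-11.1))
Wq = 11.1/(18.4 × 7.30)
Wq = 0.08264 hours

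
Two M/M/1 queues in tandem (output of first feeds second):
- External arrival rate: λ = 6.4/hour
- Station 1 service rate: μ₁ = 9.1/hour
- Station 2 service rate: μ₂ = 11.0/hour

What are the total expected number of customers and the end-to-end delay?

By Jackson's theorem, each station behaves as independent M/M/1.
Station 1: ρ₁ = 6.4/9.1 = 0.7033, L₁ = ρ₁/(1-ρ₁) = λ/(μ₁-λ) = 6.4/2.70 = 2.3704
Station 2: ρ₂ = 6.4/11.0 = 0.5818, L₂ = ρ₂/(1-ρ₂) = λ/(μ₂-λ) = 6.4/4.60 = 1.3913
Total: L = L₁ + L₂ = 2.3704 + 1.3913 = 3.7617
W = L/λ = 3.7617/6.4 = 0.5878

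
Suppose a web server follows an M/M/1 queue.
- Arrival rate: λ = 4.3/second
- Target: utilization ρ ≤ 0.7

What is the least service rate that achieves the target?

ρ = λ/μ, so μ = λ/ρ
μ ≥ 4.3/0.7 = 6.1429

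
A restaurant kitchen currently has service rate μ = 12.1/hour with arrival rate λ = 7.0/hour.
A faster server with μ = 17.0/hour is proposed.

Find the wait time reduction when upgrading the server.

System 1: ρ₁ = 7.0/12.1 = 0.5785, W₁ = 1/(12.1-7.0) = 0.19608
System 2: ρ₂ = 7.0/17.0 = 0.4118, W₂ = 1/(17.0-7.0) = 0.10000
Improvement: (W₁-W₂)/W₁ = (0.19608-0.10000)/0.19608 = 49.00%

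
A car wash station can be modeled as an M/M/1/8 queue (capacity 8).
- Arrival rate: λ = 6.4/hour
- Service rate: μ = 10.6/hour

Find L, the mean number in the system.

ρ = λ/μ = 6.4/10.6 = 0.60377
P₀ = (1-ρ)/(1-ρ^(K+1)) = (1-0.60377)/(1-0.60377^9) = 0.3962/0.9893 = 0.4005
P_K = P₀×ρ^K = 0.4005 × 0.60377^8 = 0.4005 × 0.01766 = 0.007073
L = ρ[1 - (K+1)ρ^K + Kρ^(K+1)] / [(1-ρ)(1-ρ^(K+1))]
L = 0.60377 × (1 - 9×0.01766 + 8×0.01066) / ((1 - 0.60377) × (1 - 0.01066)) = 1.4268 cars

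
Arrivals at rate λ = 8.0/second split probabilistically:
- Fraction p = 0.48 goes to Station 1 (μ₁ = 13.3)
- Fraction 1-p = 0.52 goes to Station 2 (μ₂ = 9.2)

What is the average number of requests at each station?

Effective rates: λ₁ = 8.0×0.48 = 3.84, λ₂ = 8.0×0.52 = 4.16
Station 1: ρ₁ = 3.84/13.3 = 0.2887, L₁ = ρ₁/(1-ρ₁) = 0.2887/(1-0.2887) = 0.4059
Station 2: ρ₂ = 4.16/9.2 = 0.45217, L₂ = ρ₂/(1-ρ₂) = 0.45217/(1-0.45217) = 0.8254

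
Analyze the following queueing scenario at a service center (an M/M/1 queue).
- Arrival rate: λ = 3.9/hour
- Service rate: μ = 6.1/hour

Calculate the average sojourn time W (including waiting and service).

First, compute utilization: ρ = λ/μ = 3.9/6.1 = 0.6393
For M/M/1: W = 1/(μ-λ)
W = 1/(6.1-3.9) = 1/2.20
W = 0.4545 hours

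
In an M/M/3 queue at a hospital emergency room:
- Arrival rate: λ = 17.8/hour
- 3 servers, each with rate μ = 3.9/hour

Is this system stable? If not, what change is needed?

Stability requires ρ = λ/(cμ) < 1
ρ = 17.8/(3 × 3.9) = 17.8/11.70 = 1.5214
Since 1.5214 ≥ 1, the system is UNSTABLE.
Need c > λ/μ = 17.8/3.9 = 4.56.
Minimum servers needed: c = 5.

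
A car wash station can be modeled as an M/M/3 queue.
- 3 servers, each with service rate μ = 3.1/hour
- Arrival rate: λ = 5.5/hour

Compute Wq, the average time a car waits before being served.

Traffic intensity: ρ = λ/(cμ) = 5.5/(3×3.1) = 0.5914
Since ρ = 0.5914 < 1, system is stable.
Offered load a = λ/μ = cρ = 5.5/3.1 = 1.7742
P₀ = [ Σₙ₌₀^2 aⁿ/n! + a^3/(3!(1-ρ)) ]⁻¹
Σ = a^0/0! + a^1/1! + a^2/2! = 1.0000 + 1.7742 + 1.5739 = 4.3481
a^3/(3!(1-ρ)) = 5.5847/(6 × 0.4086) = 2.2780
P₀ = 1/(4.3481 + 2.2780) = 0.1509
Lq = P₀·a^3·ρ / (3!(1-ρ)²) = 0.15092 × 5.5847 × 0.59140 / (6 × 0.16696) = 0.4976
Wq = Lq/λ = 0.4976/5.5 = 0.09047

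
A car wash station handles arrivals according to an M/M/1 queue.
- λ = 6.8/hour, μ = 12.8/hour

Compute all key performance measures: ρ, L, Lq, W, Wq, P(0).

Step 1: ρ = λ/μ = 6.8/12.8 = 0.5312
Step 2: L = λ/(μ-λ) = 6.8/6.00 = 1.1333
Step 3: Lq = λ²/(μ(μ-λ)) = 46.24/(12.8×6.00) = 0.6021
Step 4: W = 1/(μ-λ) = 1/6.00 = 0.166667
Step 5: Wq = λ/(μ(μ-λ)) = 6.8/(12.8×6.00) = 0.08854
Step 6: P(0) = 1-ρ = 0.4688
Verify: L = λW = 6.8×0.166667 = 1.1333 ✔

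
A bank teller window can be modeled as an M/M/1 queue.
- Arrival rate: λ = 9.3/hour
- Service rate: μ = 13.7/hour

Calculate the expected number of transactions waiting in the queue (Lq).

ρ = λ/μ = 9.3/13.7 = 0.6788
For M/M/1: Lq = λ²/(μ(μ-λ))
Lq = 86.49/(13.7 × 4.40)
Lq = 1.4348 transactions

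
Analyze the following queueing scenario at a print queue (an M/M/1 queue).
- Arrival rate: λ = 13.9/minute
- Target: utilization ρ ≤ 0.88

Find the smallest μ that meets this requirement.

ρ = λ/μ, so μ = λ/ρ
μ ≥ 13.9/0.88 = 15.7955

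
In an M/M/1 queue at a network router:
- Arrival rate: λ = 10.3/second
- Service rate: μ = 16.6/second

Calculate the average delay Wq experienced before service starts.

First, compute utilization: ρ = λ/μ = 10.3/16.6 = 0.6205
For M/M/1: Wq = λ/(μ(μ-λ))
Wq = 10.3/(16.6 × (16.6-10.3))
Wq = 10.3/(16.6 × 6.30)
Wq = 0.09849 seconds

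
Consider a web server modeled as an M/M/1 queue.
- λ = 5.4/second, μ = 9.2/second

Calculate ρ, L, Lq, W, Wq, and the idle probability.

Step 1: ρ = λ/μ = 5.4/9.2 = 0.5870
Step 2: L = λ/(μ-λ) = 5.4/3.80 = 1.4211
Step 3: Lq = λ²/(μ(μ-λ)) = 29.16/(9.2×3.80) = 0.8341
Step 4: W = 1/(μ-λ) = 1/3.80 = 0.26316
Step 5: Wq = λ/(μ(μ-λ)) = 5.4/(9.2×3.80) = 0.1545
Step 6: P(0) = 1-ρ = 0.4130
Verify: L = λW = 5.4×0.26316 = 1.4211 ✔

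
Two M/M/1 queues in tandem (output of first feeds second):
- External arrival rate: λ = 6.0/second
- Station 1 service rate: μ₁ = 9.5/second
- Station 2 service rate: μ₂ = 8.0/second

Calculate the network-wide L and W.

By Jackson's theorem, each station behaves as independent M/M/1.
Station 1: ρ₁ = 6.0/9.5 = 0.6316, L₁ = ρ₁/(1-ρ₁) = λ/(μ₁-λ) = 6.0/3.50 = 1.7143
Station 2: ρ₂ = 6.0/8.0 = 0.7500, L₂ = ρ₂/(1-ρ₂) = λ/(μ₂-λ) = 6.0/2.00 = 3.0000
Total: L = L₁ + L₂ = 1.7143 + 3.0000 = 4.7143
W = L/λ = 4.7143/6.0 = 0.7857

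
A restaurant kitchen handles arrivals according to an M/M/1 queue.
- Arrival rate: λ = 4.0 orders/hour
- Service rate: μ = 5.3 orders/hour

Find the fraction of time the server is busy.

Server utilization: ρ = λ/μ
ρ = 4.0/5.3 = 0.7547
The server is busy 75.47% of the time.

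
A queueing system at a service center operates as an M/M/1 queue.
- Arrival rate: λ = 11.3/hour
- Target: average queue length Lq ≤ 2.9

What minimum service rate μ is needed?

For M/M/1: Lq = λ²/(μ(μ-λ))
Need Lq ≤ 2.9, i.e. μ(μ-λ) ≥ λ²/2.9
μ² - 11.3μ - 127.69/2.9 ≥ 0  →  μ² - 11.3μ - 44.03103 ≥ 0
Quadratic formula (positive root): μ = [λ + √(λ² + 4×44.03103)]/2
Discriminant: 127.69 + 4×44.03103 = 303.8141, √303.8141 = 17.4303
μ ≥ (11.3 + 17.4303)/2 = 14.3651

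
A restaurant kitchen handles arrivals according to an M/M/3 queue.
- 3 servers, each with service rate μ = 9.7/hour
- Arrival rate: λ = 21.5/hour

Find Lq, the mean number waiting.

Traffic intensity: ρ = λ/(cμ) = 21.5/(3×9.7) = 0.7388
Since ρ = 0.7388 < 1, system is stable.
Offered load a = λ/μ = cρ = 21.5/9.7 = 2.2165
P₀ = [ Σₙ₌₀^2 aⁿ/n! + a^3/(3!(1-ρ)) ]⁻¹
Σ = a^0/0! + a^1/1! + a^2/2! = 1.0000 + 2.2165 + 2.4564 = 5.6729
a^3/(3!(1-ρ)) = 10.8893/(6 × 0.261168) = 6.9491
P₀ = 1/(5.6729 + 6.9491) = 0.07923
Lq = P₀·a^3·ρ / (3!(1-ρ)²) = 0.07923 × 10.8893 × 0.7388 / (6 × 0.06821) = 1.5575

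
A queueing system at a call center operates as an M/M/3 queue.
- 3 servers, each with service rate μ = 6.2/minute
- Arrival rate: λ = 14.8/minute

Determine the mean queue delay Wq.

Traffic intensity: ρ = λ/(cμ) = 14.8/(3×6.2) = 0.7957
Since ρ = 0.7957 < 1, system is stable.
Offered load a = λ/μ = cρ = 14.8/6.2 = 2.3871
P₀ = [ Σₙ₌₀^2 aⁿ/n! + a^3/(3!(1-ρ)) ]⁻¹
Σ = a^0/0! + a^1/1! + a^2/2! = 1.0000 + 2.3871 + 2.8491 = 6.2362
a^3/(3!(1-ρ)) = 13.6022/(6 × 0.2043) = 11.0966
P₀ = 1/(6.2362 + 11.0966) = 0.05769
Lq = P₀·a^3·ρ / (3!(1-ρ)²) = 0.057694 × 13.6022 × 0.79570 / (6 × 0.041739) = 2.4934
Wq = Lq/λ = 2.4934/14.8 = 0.1685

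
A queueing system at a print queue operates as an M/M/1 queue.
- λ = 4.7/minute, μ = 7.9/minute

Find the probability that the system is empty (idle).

ρ = λ/μ = 4.7/7.9 = 0.5949
P(0) = 1 - ρ = 1 - 0.5949 = 0.4051
The server is idle 40.51% of the time.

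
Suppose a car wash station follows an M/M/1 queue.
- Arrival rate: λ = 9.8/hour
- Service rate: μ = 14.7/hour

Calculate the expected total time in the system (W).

First, compute utilization: ρ = λ/μ = 9.8/14.7 = 0.6667
For M/M/1: W = 1/(μ-λ)
W = 1/(14.7-9.8) = 1/4.90
W = 0.2041 hours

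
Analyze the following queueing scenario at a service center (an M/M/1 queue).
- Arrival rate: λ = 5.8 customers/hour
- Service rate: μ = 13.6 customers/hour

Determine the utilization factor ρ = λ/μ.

Server utilization: ρ = λ/μ
ρ = 5.8/13.6 = 0.4265
The server is busy 42.65% of the time.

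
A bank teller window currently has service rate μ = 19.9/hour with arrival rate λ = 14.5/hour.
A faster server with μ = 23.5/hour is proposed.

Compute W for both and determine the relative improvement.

System 1: ρ₁ = 14.5/19.9 = 0.7286, W₁ = 1/(19.9-14.5) = 0.18519
System 2: ρ₂ = 14.5/23.5 = 0.6170, W₂ = 1/(23.5-14.5) = 0.11111
Improvement: (W₁-W₂)/W₁ = (0.18519-0.11111)/0.18519 = 40.00%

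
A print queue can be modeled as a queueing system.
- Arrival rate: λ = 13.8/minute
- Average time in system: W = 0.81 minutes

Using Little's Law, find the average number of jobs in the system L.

Little's Law: L = λW
L = 13.8 × 0.81 = 11.1780 jobs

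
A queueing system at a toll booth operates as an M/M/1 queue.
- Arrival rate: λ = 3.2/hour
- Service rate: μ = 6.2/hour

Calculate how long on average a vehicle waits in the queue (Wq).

First, compute utilization: ρ = λ/μ = 3.2/6.2 = 0.5161
For M/M/1: Wq = λ/(μ(μ-λ))
Wq = 3.2/(6.2 × (6.2-3.2))
Wq = 3.2/(6.2 × 3.00)
Wq = 0.1720 hours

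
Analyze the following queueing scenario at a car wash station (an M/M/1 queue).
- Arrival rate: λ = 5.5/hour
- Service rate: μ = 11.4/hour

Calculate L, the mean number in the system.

ρ = λ/μ = 5.5/11.4 = 0.4825
For M/M/1: L = λ/(μ-λ)
L = 5.5/(11.4-5.5) = 5.5/5.90
L = 0.9322 cars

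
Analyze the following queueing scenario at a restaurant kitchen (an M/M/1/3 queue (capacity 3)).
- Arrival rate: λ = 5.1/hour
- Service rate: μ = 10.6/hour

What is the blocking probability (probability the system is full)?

ρ = λ/μ = 5.1/10.6 = 0.48113
P₀ = (1-ρ)/(1-ρ^(K+1)) = (1-0.48113)/(1-0.48113^4) = 0.518870/0.946414 = 0.5482
P_K = P₀×ρ^K = 0.54825 × 0.48113^3 = 0.54825 × 0.11137 = 0.06106
Blocking probability = 6.11%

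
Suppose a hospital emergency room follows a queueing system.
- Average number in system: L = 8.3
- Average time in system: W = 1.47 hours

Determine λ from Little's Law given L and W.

Little's Law: L = λW, so λ = L/W
λ = 8.3/1.47 = 5.6463 patients/hour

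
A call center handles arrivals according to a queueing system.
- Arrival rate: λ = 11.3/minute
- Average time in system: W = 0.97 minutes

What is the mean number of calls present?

Little's Law: L = λW
L = 11.3 × 0.97 = 10.9610 calls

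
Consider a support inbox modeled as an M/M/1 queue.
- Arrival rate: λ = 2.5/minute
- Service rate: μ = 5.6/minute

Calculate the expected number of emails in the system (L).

ρ = λ/μ = 2.5/5.6 = 0.4464
For M/M/1: L = λ/(μ-λ)
L = 2.5/(5.6-2.5) = 2.5/3.10
L = 0.8065 emails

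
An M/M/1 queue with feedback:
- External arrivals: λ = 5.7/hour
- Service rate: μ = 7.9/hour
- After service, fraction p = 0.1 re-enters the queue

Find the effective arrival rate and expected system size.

Effective arrival rate: λ_eff = λ/(1-p) = 5.7/(1-0.1) = 5.7/0.90 = 6.33333
ρ = λ_eff/μ = 6.33333/7.9 = 0.80169
L = ρ/(1-ρ) = 0.80169/(1-0.80169) = 4.0426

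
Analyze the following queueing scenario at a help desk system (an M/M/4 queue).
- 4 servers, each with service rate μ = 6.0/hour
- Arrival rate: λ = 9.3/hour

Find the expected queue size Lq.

Traffic intensity: ρ = λ/(cμ) = 9.3/(4×6.0) = 0.3875
Since ρ = 0.3875 < 1, system is stable.
Offered load a = λ/μ = cρ = 9.3/6.0 = 1.5500
P₀ = [ Σₙ₌₀^3 aⁿ/n! + a^4/(4!(1-ρ)) ]⁻¹
Σ = a^0/0! + a^1/1! + a^2/2! + a^3/3! = 1.0000 + 1.5500 + 1.2013 + 0.6206 = 4.3719
a^4/(4!(1-ρ)) = 5.7720/(24 × 0.6125) = 0.3927
P₀ = 1/(4.3719 + 0.3927) = 0.2099
Lq = P₀·a^4·ρ / (4!(1-ρ)²) = 0.2099 × 5.7720 × 0.3875 / (24 × 0.3752) = 0.05214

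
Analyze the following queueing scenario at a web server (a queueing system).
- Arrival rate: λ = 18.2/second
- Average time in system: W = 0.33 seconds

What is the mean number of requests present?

Little's Law: L = λW
L = 18.2 × 0.33 = 6.0060 requests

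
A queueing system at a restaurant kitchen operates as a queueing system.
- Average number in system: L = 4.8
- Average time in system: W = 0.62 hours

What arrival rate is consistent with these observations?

Little's Law: L = λW, so λ = L/W
λ = 4.8/0.62 = 7.7419 orders/hour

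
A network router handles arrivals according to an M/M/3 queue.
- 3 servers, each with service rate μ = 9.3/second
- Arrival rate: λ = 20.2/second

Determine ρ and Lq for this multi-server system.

Traffic intensity: ρ = λ/(cμ) = 20.2/(3×9.3) = 0.7240
Since ρ = 0.7240 < 1, system is stable.
Offered load a = λ/μ = cρ = 20.2/9.3 = 2.1720
P₀ = [ Σₙ₌₀^2 aⁿ/n! + a^3/(3!(1-ρ)) ]⁻¹
Σ = a^0/0! + a^1/1! + a^2/2! = 1.0000 + 2.1720 + 2.3589 = 5.5309
a^3/(3!(1-ρ)) = 10.2472/(6 × 0.275986) = 6.1882
P₀ = 1/(5.5309 + 6.1882) = 0.08533
Lq = P₀·a^3·ρ / (3!(1-ρ)²) = 0.0853303 × 10.2472 × 0.724014 / (6 × 0.0761681) = 1.3853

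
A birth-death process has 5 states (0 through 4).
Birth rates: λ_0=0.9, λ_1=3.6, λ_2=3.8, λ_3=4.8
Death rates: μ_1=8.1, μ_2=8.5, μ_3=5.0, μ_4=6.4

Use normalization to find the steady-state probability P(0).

Ratios P(n)/P(0) = (λ₀···λₙ₋₁)/(μ₁···μₙ):
P(1)/P(0) = (0.9)/(8.1) = 0.11111
P(2)/P(0) = (0.9×3.6)/(8.1×8.5) = 0.047059
P(3)/P(0) = (0.9×3.6×3.8)/(8.1×8.5×5.0) = 0.035765
P(4)/P(0) = (0.9×3.6×3.8×4.8)/(8.1×8.5×5.0×6.4) = 0.026824

Normalization: ∑ P(n) = 1
P(0) × (1.0000 + 0.11111 + 0.047059 + 0.035765 + 0.026824) = 1
P(0) × 1.22076 = 1
P(0) = 1/1.22076 = 0.8192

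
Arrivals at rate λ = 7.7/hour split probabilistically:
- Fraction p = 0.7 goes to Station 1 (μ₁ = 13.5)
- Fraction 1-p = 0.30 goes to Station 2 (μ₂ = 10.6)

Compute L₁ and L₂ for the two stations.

Effective rates: λ₁ = 7.7×0.7 = 5.39, λ₂ = 7.7×0.30 = 2.31
Station 1: ρ₁ = 5.39/13.5 = 0.39926, L₁ = ρ₁/(1-ρ₁) = 0.39926/(1-0.39926) = 0.6646
Station 2: ρ₂ = 2.31/10.6 = 0.2179, L₂ = ρ₂/(1-ρ₂) = 0.2179/(1-0.2179) = 0.2786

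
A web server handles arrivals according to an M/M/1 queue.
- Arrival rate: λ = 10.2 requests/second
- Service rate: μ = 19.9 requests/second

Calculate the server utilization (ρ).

Server utilization: ρ = λ/μ
ρ = 10.2/19.9 = 0.5126
The server is busy 51.26% of the time.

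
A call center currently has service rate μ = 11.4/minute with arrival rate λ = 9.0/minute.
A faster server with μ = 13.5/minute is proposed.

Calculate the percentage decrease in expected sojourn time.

System 1: ρ₁ = 9.0/11.4 = 0.7895, W₁ = 1/(11.4-9.0) = 0.41667
System 2: ρ₂ = 9.0/13.5 = 0.6667, W₂ = 1/(13.5-9.0) = 0.22222
Improvement: (W₁-W₂)/W₁ = (0.41667-0.22222)/0.41667 = 46.67%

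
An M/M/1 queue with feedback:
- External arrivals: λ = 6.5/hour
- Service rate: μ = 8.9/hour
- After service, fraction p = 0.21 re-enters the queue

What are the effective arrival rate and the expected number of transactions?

Effective arrival rate: λ_eff = λ/(1-p) = 6.5/(1-0.21) = 6.5/0.79 = 8.227848
ρ = λ_eff/μ = 8.227848/8.9 = 0.9244773
L = ρ/(1-ρ) = 0.9244773/(1-0.9244773) = 12.2411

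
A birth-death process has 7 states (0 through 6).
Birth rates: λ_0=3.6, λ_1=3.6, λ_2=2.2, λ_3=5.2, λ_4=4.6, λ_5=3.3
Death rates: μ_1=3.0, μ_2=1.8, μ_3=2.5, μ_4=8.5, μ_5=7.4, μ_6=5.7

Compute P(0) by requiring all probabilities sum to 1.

Ratios P(n)/P(0) = (λ₀···λₙ₋₁)/(μ₁···μₙ):
P(1)/P(0) = (3.6)/(3.0) = 1.2000
P(2)/P(0) = (3.6×3.6)/(3.0×1.8) = 2.4000
P(3)/P(0) = (3.6×3.6×2.2)/(3.0×1.8×2.5) = 2.1120
P(4)/P(0) = (3.6×3.6×2.2×5.2)/(3.0×1.8×2.5×8.5) = 1.2920
P(5)/P(0) = (3.6×3.6×2.2×5.2×4.6)/(3.0×1.8×2.5×8.5×7.4) = 0.8032
P(6)/P(0) = (3.6×3.6×2.2×5.2×4.6×3.3)/(3.0×1.8×2.5×8.5×7.4×5.7) = 0.4650

Normalization: ∑ P(n) = 1
P(0) × (1.0000 + 1.2000 + 2.4000 + 2.1120 + 1.2920 + 0.8032 + 0.4650) = 1
P(0) × 9.2722 = 1
P(0) = 1/9.2722 = 0.1078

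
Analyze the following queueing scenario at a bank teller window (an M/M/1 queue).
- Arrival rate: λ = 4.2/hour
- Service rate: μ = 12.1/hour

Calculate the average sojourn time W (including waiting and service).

First, compute utilization: ρ = λ/μ = 4.2/12.1 = 0.3471
For M/M/1: W = 1/(μ-λ)
W = 1/(12.1-4.2) = 1/7.90
W = 0.1266 hours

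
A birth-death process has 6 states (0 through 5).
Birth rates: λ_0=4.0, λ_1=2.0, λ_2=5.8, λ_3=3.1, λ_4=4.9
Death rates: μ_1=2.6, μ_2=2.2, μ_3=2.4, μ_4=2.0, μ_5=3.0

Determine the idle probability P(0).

Ratios P(n)/P(0) = (λ₀···λₙ₋₁)/(μ₁···μₙ):
P(1)/P(0) = (4.0)/(2.6) = 1.5385
P(2)/P(0) = (4.0×2.0)/(2.6×2.2) = 1.3986
P(3)/P(0) = (4.0×2.0×5.8)/(2.6×2.2×2.4) = 3.3800
P(4)/P(0) = (4.0×2.0×5.8×3.1)/(2.6×2.2×2.4×2.0) = 5.2389
P(5)/P(0) = (4.0×2.0×5.8×3.1×4.9)/(2.6×2.2×2.4×2.0×3.0) = 8.5569

Normalization: ∑ P(n) = 1
P(0) × (1.0000 + 1.5385 + 1.3986 + 3.3800 + 5.2389 + 8.5569) = 1
P(0) × 21.1129 = 1
P(0) = 1/21.1129 = 0.04736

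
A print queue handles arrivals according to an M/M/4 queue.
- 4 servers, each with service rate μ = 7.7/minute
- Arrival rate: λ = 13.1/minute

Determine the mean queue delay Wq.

Traffic intensity: ρ = λ/(cμ) = 13.1/(4×7.7) = 0.4253
Since ρ = 0.4253 < 1, system is stable.
Offered load a = λ/μ = cρ = 13.1/7.7 = 1.7013
P₀ = [ Σₙ₌₀^3 aⁿ/n! + a^4/(4!(1-ρ)) ]⁻¹
Σ = a^0/0! + a^1/1! + a^2/2! + a^3/3! = 1.0000 + 1.7013 + 1.4472 + 0.8207 = 4.9692
a^4/(4!(1-ρ)) = 8.3777/(24 × 0.5747) = 0.6074
P₀ = 1/(4.9692 + 0.6074) = 0.1793
Lq = P₀·a^4·ρ / (4!(1-ρ)²) = 0.17932 × 8.3777 × 0.42532 / (24 × 0.33025) = 0.08061
Wq = Lq/λ = 0.080615/13.1 = 0.006154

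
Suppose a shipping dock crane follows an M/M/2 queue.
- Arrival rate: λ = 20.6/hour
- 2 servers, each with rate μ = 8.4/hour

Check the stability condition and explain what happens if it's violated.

Stability requires ρ = λ/(cμ) < 1
ρ = 20.6/(2 × 8.4) = 20.6/16.80 = 1.2262
Since 1.2262 ≥ 1, the system is UNSTABLE.
Need c > λ/μ = 20.6/8.4 = 2.45.
Minimum servers needed: c = 3.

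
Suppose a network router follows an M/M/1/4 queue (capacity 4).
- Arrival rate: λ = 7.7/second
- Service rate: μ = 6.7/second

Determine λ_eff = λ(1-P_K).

ρ = λ/μ = 7.7/6.7 = 1.14925
P₀ = (1-ρ)/(1-ρ^(K+1)) = (1-1.14925)/(1-1.14925^5) = -0.14925/-1.0048 = 0.1485
P_K = P₀×ρ^K = 0.14854 × 1.14925^4 = 0.14854 × 1.7444 = 0.2591
λ_eff = λ(1-P_K) = 7.7 × (1 - 0.259115) = 7.7 × 0.740885 = 5.7048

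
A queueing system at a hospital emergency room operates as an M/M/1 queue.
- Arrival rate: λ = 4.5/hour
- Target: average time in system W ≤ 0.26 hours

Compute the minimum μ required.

For M/M/1: W = 1/(μ-λ)
Need W ≤ 0.26, so 1/(μ-λ) ≤ 0.26
μ - λ ≥ 1/0.26 = 3.8462
μ ≥ 4.5 + 3.8462 = 8.3462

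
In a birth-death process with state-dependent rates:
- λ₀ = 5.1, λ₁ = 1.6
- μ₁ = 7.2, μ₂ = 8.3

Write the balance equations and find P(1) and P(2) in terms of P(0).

Balance equations:
State 0: λ₀P₀ = μ₁P₁ → P₁ = (λ₀/μ₁)P₀ = (5.1/7.2)P₀ = 0.7083P₀
State 1: P₂ = (λ₀λ₁)/(μ₁μ₂)P₀ = (5.1×1.6)/(7.2×8.3)P₀ = 0.1365P₀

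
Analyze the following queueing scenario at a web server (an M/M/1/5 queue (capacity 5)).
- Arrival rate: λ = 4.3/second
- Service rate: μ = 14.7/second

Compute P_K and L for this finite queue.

ρ = λ/μ = 4.3/14.7 = 0.2925
P₀ = (1-ρ)/(1-ρ^(K+1)) = (1-0.2925)/(1-0.2925^6) = 0.7075/0.9994 = 0.7079
P_K = P₀×ρ^K = 0.7079 × 0.2925^5 = 0.7079 × 0.002141 = 0.001516
Blocking probability P_5 = 0.001516 (0.15%)
L = ρ[1 - (K+1)ρ^K + Kρ^(K+1)] / [(1-ρ)(1-ρ^(K+1))]
L = 0.2925 × (1 - 6×0.002141 + 5×0.0006263) / ((1 - 0.2925) × (1 - 0.0006263)) = 0.4097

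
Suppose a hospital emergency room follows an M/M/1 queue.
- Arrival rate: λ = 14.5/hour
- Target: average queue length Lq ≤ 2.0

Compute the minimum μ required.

For M/M/1: Lq = λ²/(μ(μ-λ))
Need Lq ≤ 2.0, i.e. μ(μ-λ) ≥ λ²/2.0
μ² - 14.5μ - 210.25/2.0 ≥ 0  →  μ² - 14.5μ - 105.1250 ≥ 0
Quadratic formula (positive root): μ = [λ + √(λ² + 4×105.1250)]/2
Discriminant: 210.25 + 4×105.1250 = 630.7500, √630.7500 = 25.11474
μ ≥ (14.5 + 25.11474)/2 = 19.8074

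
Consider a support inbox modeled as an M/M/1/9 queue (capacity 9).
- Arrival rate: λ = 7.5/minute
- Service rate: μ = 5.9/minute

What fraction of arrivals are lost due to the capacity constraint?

ρ = λ/μ = 7.5/5.9 = 1.27119
P₀ = (1-ρ)/(1-ρ^(K+1)) = (1-1.27119)/(1-1.27119^10) = -0.2712/-10.0180 = 0.02707
P_K = P₀×ρ^K = 0.02707 × 1.27119^9 = 0.02707 × 8.6675 = 0.2346
Blocking probability = 23.46%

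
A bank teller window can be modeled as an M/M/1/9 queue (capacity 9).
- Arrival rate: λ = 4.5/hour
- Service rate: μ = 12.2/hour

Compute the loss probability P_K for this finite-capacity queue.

ρ = λ/μ = 4.5/12.2 = 0.368852
P₀ = (1-ρ)/(1-ρ^(K+1)) = (1-0.368852)/(1-0.368852^10) = 0.63115/0.99995 = 0.6312
P_K = P₀×ρ^K = 0.63118 × 0.368852^9 = 0.63118 × 0.00012638 = 0.00007977
Blocking probability = 0.007977%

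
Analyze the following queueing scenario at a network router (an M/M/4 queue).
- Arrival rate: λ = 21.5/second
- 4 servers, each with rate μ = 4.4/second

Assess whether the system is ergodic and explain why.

Stability requires ρ = λ/(cμ) < 1
ρ = 21.5/(4 × 4.4) = 21.5/17.60 = 1.2216
Since 1.2216 ≥ 1, the system is UNSTABLE.
Need c > λ/μ = 21.5/4.4 = 4.89.
Minimum servers needed: c = 5.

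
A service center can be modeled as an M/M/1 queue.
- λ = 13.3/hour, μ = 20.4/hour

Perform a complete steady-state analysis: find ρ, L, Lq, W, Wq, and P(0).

Step 1: ρ = λ/μ = 13.3/20.4 = 0.6520
Step 2: L = λ/(μ-λ) = 13.3/7.10 = 1.8732
Step 3: Lq = λ²/(μ(μ-λ)) = 176.89/(20.4×7.10) = 1.2213
Step 4: W = 1/(μ-λ) = 1/7.10 = 0.140845
Step 5: Wq = λ/(μ(μ-λ)) = 13.3/(20.4×7.10) = 0.09183
Step 6: P(0) = 1-ρ = 0.3480
Verify: L = λW = 13.3×0.140845 = 1.8732 ✔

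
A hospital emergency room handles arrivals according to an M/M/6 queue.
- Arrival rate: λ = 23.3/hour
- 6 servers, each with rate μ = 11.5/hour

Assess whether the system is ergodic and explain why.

Stability requires ρ = λ/(cμ) < 1
ρ = 23.3/(6 × 11.5) = 23.3/69.00 = 0.3377
Since 0.3377 < 1, the system is STABLE.
The servers are busy 33.77% of the time.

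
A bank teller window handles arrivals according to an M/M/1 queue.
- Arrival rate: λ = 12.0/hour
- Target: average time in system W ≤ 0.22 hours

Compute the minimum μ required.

For M/M/1: W = 1/(μ-λ)
Need W ≤ 0.22, so 1/(μ-λ) ≤ 0.22
μ - λ ≥ 1/0.22 = 4.5455
μ ≥ 12.0 + 4.5455 = 16.5455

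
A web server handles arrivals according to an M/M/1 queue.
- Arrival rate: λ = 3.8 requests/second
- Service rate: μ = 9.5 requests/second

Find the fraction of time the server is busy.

Server utilization: ρ = λ/μ
ρ = 3.8/9.5 = 0.4000
The server is busy 40.00% of the time.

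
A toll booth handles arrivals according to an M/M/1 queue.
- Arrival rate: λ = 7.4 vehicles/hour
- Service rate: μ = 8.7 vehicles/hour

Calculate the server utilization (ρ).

Server utilization: ρ = λ/μ
ρ = 7.4/8.7 = 0.8506
The server is busy 85.06% of the time.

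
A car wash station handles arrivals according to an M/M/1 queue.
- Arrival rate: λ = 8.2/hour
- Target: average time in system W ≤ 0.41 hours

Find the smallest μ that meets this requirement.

For M/M/1: W = 1/(μ-λ)
Need W ≤ 0.41, so 1/(μ-λ) ≤ 0.41
μ - λ ≥ 1/0.41 = 2.4390
μ ≥ 8.2 + 2.4390 = 10.6390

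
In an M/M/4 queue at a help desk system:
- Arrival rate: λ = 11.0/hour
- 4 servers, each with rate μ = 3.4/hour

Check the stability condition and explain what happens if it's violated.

Stability requires ρ = λ/(cμ) < 1
ρ = 11.0/(4 × 3.4) = 11.0/13.60 = 0.8088
Since 0.8088 < 1, the system is STABLE.
The servers are busy 80.88% of the time.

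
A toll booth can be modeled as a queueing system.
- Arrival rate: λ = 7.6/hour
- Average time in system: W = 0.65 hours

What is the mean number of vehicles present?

Little's Law: L = λW
L = 7.6 × 0.65 = 4.9400 vehicles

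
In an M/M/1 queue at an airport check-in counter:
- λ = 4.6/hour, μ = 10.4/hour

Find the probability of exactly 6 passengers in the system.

ρ = λ/μ = 4.6/10.4 = 0.44231
P(n) = (1-ρ)ρⁿ
P(6) = (1-0.44231) × 0.44231^6
P(6) = 0.5577 × 0.007488
P(6) = 0.004176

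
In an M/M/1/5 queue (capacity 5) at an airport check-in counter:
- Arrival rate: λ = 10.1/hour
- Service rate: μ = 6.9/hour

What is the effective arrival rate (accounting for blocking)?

ρ = λ/μ = 10.1/6.9 = 1.4638
P₀ = (1-ρ)/(1-ρ^(K+1)) = (1-1.4638)/(1-1.4638^6) = -0.4638/-8.8376 = 0.05248
P_K = P₀×ρ^K = 0.05248 × 1.4638^5 = 0.05248 × 6.7206 = 0.3527
λ_eff = λ(1-P_K) = 10.1 × (1 - 0.352687) = 10.1 × 0.647313 = 6.5379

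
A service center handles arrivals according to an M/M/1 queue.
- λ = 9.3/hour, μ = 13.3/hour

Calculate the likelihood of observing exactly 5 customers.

ρ = λ/μ = 9.3/13.3 = 0.69925
P(n) = (1-ρ)ρⁿ
P(5) = (1-0.69925) × 0.69925^5
P(5) = 0.3007 × 0.1672
P(5) = 0.05028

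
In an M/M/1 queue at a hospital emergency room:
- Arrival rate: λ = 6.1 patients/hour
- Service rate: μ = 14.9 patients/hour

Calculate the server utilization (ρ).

Server utilization: ρ = λ/μ
ρ = 6.1/14.9 = 0.4094
The server is busy 40.94% of the time.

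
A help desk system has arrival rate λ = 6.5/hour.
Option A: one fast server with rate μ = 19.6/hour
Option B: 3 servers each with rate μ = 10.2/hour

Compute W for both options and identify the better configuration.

Option A: single server μ = 19.6 (M/M/1)
  ρ_A = 6.5/19.6 = 0.3316
  W_A = 1/(μ-λ) = 1/(19.6-6.5) = 1/13.10 = 0.07634

Option B: 3 servers μ = 10.2 (M/M/3)
  ρ_B = λ/(cμ) = 6.5/(3×10.2) = 0.2124
  Offered load a = λ/μ = cρ = 6.5/10.2 = 0.6373
  P₀ = [ Σₙ₌₀^2 aⁿ/n! + a^3/(3!(1-ρ)) ]⁻¹
  Σ = a^0/0! + a^1/1! + a^2/2! = 1.0000 + 0.6373 + 0.2030 = 1.8403
  a^3/(3!(1-ρ)) = 0.25879/(6 × 0.78758) = 0.05476
  P₀ = 1/(1.8403 + 0.05476) = 0.5277
  Lq = P₀·a^3·ρ / (3!(1-ρ)²) = 0.5277 × 0.2588 × 0.2124 / (6 × 0.6203) = 0.007794
  Wq_B = Lq/λ = 0.007794/6.5 = 0.001199
  W_B = Wq_B + 1/μ = 0.001199 + 0.09804 = 0.09924

Since W_A = 0.07634 < W_B = 0.09924, Option A (single fast server) has the shorter time in system.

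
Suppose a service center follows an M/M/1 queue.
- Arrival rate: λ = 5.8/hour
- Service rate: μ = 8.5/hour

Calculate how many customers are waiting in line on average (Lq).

ρ = λ/μ = 5.8/8.5 = 0.6824
For M/M/1: Lq = λ²/(μ(μ-λ))
Lq = 33.64/(8.5 × 2.70)
Lq = 1.4658 customers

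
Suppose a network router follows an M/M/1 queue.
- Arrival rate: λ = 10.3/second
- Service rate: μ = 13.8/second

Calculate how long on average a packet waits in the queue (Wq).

First, compute utilization: ρ = λ/μ = 10.3/13.8 = 0.7464
For M/M/1: Wq = λ/(μ(μ-λ))
Wq = 10.3/(13.8 × (13.8-10.3))
Wq = 10.3/(13.8 × 3.50)
Wq = 0.2133 seconds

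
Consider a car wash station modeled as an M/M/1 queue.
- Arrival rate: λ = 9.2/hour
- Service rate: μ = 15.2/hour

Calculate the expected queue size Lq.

ρ = λ/μ = 9.2/15.2 = 0.6053
For M/M/1: Lq = λ²/(μ(μ-λ))
Lq = 84.64/(15.2 × 6.00)
Lq = 0.9281 cars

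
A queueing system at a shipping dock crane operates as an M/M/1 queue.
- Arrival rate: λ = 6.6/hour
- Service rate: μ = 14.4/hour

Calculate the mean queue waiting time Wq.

First, compute utilization: ρ = λ/μ = 6.6/14.4 = 0.4583
For M/M/1: Wq = λ/(μ(μ-λ))
Wq = 6.6/(14.4 × (14.4-6.6))
Wq = 6.6/(14.4 × 7.80)
Wq = 0.05876 hours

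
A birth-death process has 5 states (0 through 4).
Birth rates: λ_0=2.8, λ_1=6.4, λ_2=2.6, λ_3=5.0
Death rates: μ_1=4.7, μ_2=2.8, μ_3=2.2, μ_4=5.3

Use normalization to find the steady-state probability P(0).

Ratios P(n)/P(0) = (λ₀···λₙ₋₁)/(μ₁···μₙ):
P(1)/P(0) = (2.8)/(4.7) = 0.5957
P(2)/P(0) = (2.8×6.4)/(4.7×2.8) = 1.3617
P(3)/P(0) = (2.8×6.4×2.6)/(4.7×2.8×2.2) = 1.6093
P(4)/P(0) = (2.8×6.4×2.6×5.0)/(4.7×2.8×2.2×5.3) = 1.5182

Normalization: ∑ P(n) = 1
P(0) × (1.0000 + 0.5957 + 1.3617 + 1.6093 + 1.5182) = 1
P(0) × 6.0849 = 1
P(0) = 1/6.0849 = 0.1643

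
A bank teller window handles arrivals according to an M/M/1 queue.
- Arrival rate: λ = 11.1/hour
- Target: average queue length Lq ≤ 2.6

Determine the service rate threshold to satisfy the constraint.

For M/M/1: Lq = λ²/(μ(μ-λ))
Need Lq ≤ 2.6, i.e. μ(μ-λ) ≥ λ²/2.6
μ² - 11.1μ - 123.21/2.6 ≥ 0  →  μ² - 11.1μ - 47.38846 ≥ 0
Quadratic formula (positive root): μ = [λ + √(λ² + 4×47.38846)]/2
Discriminant: 123.21 + 4×47.38846 = 312.7638, √312.7638 = 17.68513
μ ≥ (11.1 + 17.68513)/2 = 14.3926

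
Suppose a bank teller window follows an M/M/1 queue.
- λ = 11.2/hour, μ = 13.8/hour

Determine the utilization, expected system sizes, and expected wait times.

Step 1: ρ = λ/μ = 11.2/13.8 = 0.8116
Step 2: L = λ/(μ-λ) = 11.2/2.60 = 4.3077
Step 3: Lq = λ²/(μ(μ-λ)) = 125.44/(13.8×2.60) = 3.4961
Step 4: W = 1/(μ-λ) = 1/2.60 = 0.38462
Step 5: Wq = λ/(μ(μ-λ)) = 11.2/(13.8×2.60) = 0.3122
Step 6: P(0) = 1-ρ = 0.1884
Verify: L = λW = 11.2×0.38462 = 4.3077 ✔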